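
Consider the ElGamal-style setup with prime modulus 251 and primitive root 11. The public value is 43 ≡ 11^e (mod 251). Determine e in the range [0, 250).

77

Baby-step giant-step with m = ceil(sqrt(250)) = 16.
Baby table (11^j mod 251 for j=0..15):
  0:1  1:11  2:121  3:76  4:83  5:160  6:3  7:33
  8:112  9:228  10:249  11:229  12:9  13:99  14:85  15:182
Giant step factor: 11^(-16) ≡ 209 (mod 251).
Scan 43·209^i mod 251 for i = 0, 1, …:
  i=0: 43   i=1: 202   i=2: 50   i=3: 159
  i=4: 99
Match at i=4, j=13: e = 4·16 + 13 = 77.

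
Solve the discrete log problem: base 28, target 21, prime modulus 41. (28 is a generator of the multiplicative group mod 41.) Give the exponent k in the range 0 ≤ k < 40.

Successive powers of 28 modulo 41:
  28^0=1  28^1=28  28^2=5  28^3=17  28^4=25  28^5=3
  28^6=2  28^7=15  28^8=10  28^9=34  28^10=9  28^11=6
  28^12=4  28^13=30  28^14=20  28^15=27  28^16=18  28^17=12
  28^18=8  28^19=19  28^20=40  28^21=13  28^22=36  28^23=24
  28^24=16  28^25=38  28^26=39  28^27=26  28^28=31  28^29=7
  28^30=32  28^31=35  28^32=37  28^33=11  28^34=21
So 28^34 ≡ 21 (mod 41), giving k = 34.

34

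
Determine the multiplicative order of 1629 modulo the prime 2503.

The order of 1629 must divide p − 1 = 2502 = 2 · 3^2 · 139.
Divisors: 1, 2, 3, 6, 9, 18, 139, 278, 417, 834, 1251, 2502.
Check each in increasing order: 1629^1 ≡ 1629;  1629^2 ≡ 461;  1629^3 ≡ 69;  1629^6 ≡ 2258;  1629^9 ≡ 616;  1629^18 ≡ 1503;  1629^139 ≡ 223;  1629^278 ≡ 2172;  1629^417 ≡ 1277;  1629^834 ≡ 1276;  1629^1251 ≡ 2502;  1629^2502 ≡ 1.
Smallest exponent giving 1 is 2502.

2502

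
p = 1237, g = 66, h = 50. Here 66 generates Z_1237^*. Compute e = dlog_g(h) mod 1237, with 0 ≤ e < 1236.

Baby-step giant-step with m = ceil(sqrt(1236)) = 36.
Baby table (66^j mod 1237 for j=0..35):
  0:1  1:66  2:645  3:512  4:393  5:1198  6:1137  7:822
  8:1061  9:754  10:284  11:189  12:104  13:679  14:282  15:57
  16:51  17:892  18:733  19:135  20:251  21:485  22:1085  23:1101
  24:920  25:107  26:877  27:980  28:356  29:1230  30:775  31:433
  32:127  33:960  34:273  35:700
Giant step factor: 66^(-36) ≡ 729 (mod 1237).
Scan 50·729^i mod 1237 for i = 0, 1, …:
  i=0: 50   i=1: 577   i=2: 53   i=3: 290
  i=4: 1120   i=5: 60   i=6: 445   i=7: 311
  i=8: 348   i=9: 107
Match at i=9, j=25: e = 9·36 + 25 = 349.

349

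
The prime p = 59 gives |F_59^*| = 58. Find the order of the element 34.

The order of 34 must divide p − 1 = 58 = 2 · 29.
Divisors: 1, 2, 29, 58.
Check each in increasing order: 34^1 ≡ 34;  34^2 ≡ 35;  34^29 ≡ 58;  34^58 ≡ 1.
Smallest exponent giving 1 is 58.

58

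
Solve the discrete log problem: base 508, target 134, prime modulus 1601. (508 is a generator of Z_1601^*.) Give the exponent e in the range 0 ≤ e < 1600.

Baby-step giant-step with m = ceil(sqrt(1600)) = 40.
Baby table (508^j mod 1601 for j=0..39):
  0:1  1:508  2:303  3:228  4:552  5:241  6:752  7:978
  8:514  9:149  10:445  11:319  12:351  13:597  14:687  15:1579
  16:31  17:1339  18:1388  19:664  20:1102  21:1067  22:898  23:1500
  24:1525  25:1417  26:987  27:283  28:1275  29:896  30:484  31:919
  32:961  33:1484  34:1402  35:1372  36:541  37:1057  38:621  39:71
Giant step factor: 508^(-40) ≡ 1126 (mod 1601).
Scan 134·1126^i mod 1601 for i = 0, 1, …:
  i=0: 134   i=1: 390   i=2: 466   i=3: 1189
  i=4: 378   i=5: 1363   i=6: 980   i=7: 391
  i=8: 1592   i=9: 1073     …   i=25: 238
  i=26: 621
Match at i=26, j=38: e = 26·40 + 38 = 1078.

1078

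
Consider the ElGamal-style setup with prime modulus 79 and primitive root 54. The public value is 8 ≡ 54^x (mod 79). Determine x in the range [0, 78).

24

Baby-step giant-step with m = ceil(sqrt(78)) = 9.
Baby table (54^j mod 79 for j=0..8):
  0:1  1:54  2:72  3:17  4:49  5:39  6:52  7:43
  8:31
Giant step factor: 54^(-9) ≡ 58 (mod 79).
Scan 8·58^i mod 79 for i = 0, 1, …:
  i=0: 8   i=1: 69   i=2: 52
Match at i=2, j=6: x = 2·9 + 6 = 24.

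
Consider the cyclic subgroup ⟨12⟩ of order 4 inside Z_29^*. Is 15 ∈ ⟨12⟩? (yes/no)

⟨12⟩ has order 4; its elements mod 29 are {1, 12, 17, 28}.
15 is not in this set.

no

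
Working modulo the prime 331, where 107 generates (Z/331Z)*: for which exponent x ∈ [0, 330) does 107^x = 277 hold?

Baby-step giant-step with m = ceil(sqrt(330)) = 19.
Baby table (107^j mod 331 for j=0..18):
  0:1  1:107  2:195  3:12  4:291  5:23  6:144  7:182
  8:276  9:73  10:198  11:2  12:214  13:59  14:24  15:251
  16:46  17:288  18:33
Giant step factor: 107^(-19) ≡ 3 (mod 331).
Scan 277·3^i mod 331 for i = 0, 1, …:
  i=0: 277   i=1: 169   i=2: 176   i=3: 197
  i=4: 260   i=5: 118   i=6: 23
Match at i=6, j=5: x = 6·19 + 5 = 119.

119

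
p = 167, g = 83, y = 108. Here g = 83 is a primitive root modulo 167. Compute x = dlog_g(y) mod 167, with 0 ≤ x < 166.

20

Baby-step giant-step with m = ceil(sqrt(166)) = 13.
Baby table (83^j mod 167 for j=0..12):
  0:1  1:83  2:42  3:146  4:94  5:120  6:107  7:30
  8:152  9:91  10:38  11:148  12:93
Giant step factor: 83^(-13) ≡ 158 (mod 167).
Scan 108·158^i mod 167 for i = 0, 1, …:
  i=0: 108   i=1: 30
Match at i=1, j=7: x = 1·13 + 7 = 20.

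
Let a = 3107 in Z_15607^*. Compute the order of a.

The order of 3107 must divide p − 1 = 15606 = 2 · 3^3 · 17^2.
Divisors: 1, 2, 3, 6, 9, 17, 18, 27, 34, 51, 54, 102, 153, 289, 306, 459, 578, 867, 918, 1734, 2601, 5202, 7803, 15606.
Check each in increasing order: 3107^1 ≡ 3107;  3107^2 ≡ 8323;  3107^3 ≡ 14369;  3107^6 ≡ 3158;  3107^9 ≡ 7753;  3107^17 ≡ 419;  3107^18 ≡ 6452;  3107^27 ≡ 1921;  3107^34 ≡ 3884;  3107^51 ≡ 4268;  3107^54 ≡ 6989;  3107^102 ≡ 2455;  3107^153 ≡ 5643;  3107^289 ≡ 7015;  3107^306 ≡ 5169;  3107^459 ≡ 14791;  3107^578 ≡ 1354;  3107^867 ≡ 9254;  3107^918 ≡ 10362;  3107^1734 ≡ 907;  3107^2601 ≡ 12419;  3107^5202 ≡ 3187;  3107^7803 ≡ 1.
Smallest exponent giving 1 is 7803.

7803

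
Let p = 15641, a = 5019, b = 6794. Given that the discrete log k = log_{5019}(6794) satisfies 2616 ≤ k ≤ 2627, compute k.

Compute 5019^2616 mod 15641 = 859, then multiply by 5019 repeatedly:
  5019^2616=859  5019^2617=10046  5019^2618=9931  5019^2619=11463  5019^2620=5199
  5019^2621=4593  5019^2622=13074  5019^2623=4411  5019^2624=6794
Found 6794 at exponent 2624.

2624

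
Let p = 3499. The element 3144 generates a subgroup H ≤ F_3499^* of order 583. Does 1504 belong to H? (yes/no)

yes

1504 ∈ ⟨3144⟩ iff 1504^583 ≡ 1 (mod 3499), since |⟨3144⟩| = 583.
1504^583 mod 3499 = 1.
Since 1 = 1, 1504 lies in the subgroup.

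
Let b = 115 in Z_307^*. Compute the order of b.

The order of 115 must divide p − 1 = 306 = 2 · 3^2 · 17.
Divisors: 1, 2, 3, 6, 9, 17, 18, 34, 51, 102, 153, 306.
Check each in increasing order: 115^1 ≡ 115;  115^2 ≡ 24;  115^3 ≡ 304;  115^6 ≡ 9;  115^9 ≡ 280;  115^17 ≡ 1.
Smallest exponent giving 1 is 17.

17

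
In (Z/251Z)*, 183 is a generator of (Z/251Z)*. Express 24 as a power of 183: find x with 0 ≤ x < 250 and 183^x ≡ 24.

59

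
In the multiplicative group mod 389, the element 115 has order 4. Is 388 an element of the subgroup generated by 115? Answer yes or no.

⟨115⟩ has order 4; its elements mod 389 are {1, 115, 274, 388}.
388 is in this set.

yes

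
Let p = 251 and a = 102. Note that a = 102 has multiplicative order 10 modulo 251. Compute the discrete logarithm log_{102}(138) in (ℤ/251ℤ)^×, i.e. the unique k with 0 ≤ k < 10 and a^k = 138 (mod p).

7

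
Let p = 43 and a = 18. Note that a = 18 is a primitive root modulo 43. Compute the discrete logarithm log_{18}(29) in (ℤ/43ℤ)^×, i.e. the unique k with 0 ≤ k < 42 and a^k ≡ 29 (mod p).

Baby-step giant-step with m = ceil(sqrt(42)) = 7.
Baby table (18^j mod 43 for j=0..6):
  0:1  1:18  2:23  3:27  4:13  5:19  6:41
Giant step factor: 18^(-7) ≡ 37 (mod 43).
Scan 29·37^i mod 43 for i = 0, 1, …:
  i=0: 29   i=1: 41
Match at i=1, j=6: k = 1·7 + 6 = 13.

13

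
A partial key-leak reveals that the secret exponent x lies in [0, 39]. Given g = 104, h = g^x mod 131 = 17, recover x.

Compute 104^0 mod 131 = 1, then multiply by 104 repeatedly:
  104^0=1  104^1=104  104^2=74  104^3=98  104^4=105
  104^5=47  104^6=41  104^7=72  104^8=21  104^9=88
  104^10=113  104^11=93  104^12=109  104^13=70  104^14=75
  104^15=71  104^16=48  104^17=14  104^18=15  104^19=119
  104^20=62  104^21=29  104^22=3  104^23=50  104^24=91
  104^25=32  104^26=53  104^27=10  104^28=123  104^29=85
  104^30=63  104^31=2  104^32=77  104^33=17
Found 17 at exponent 33.

33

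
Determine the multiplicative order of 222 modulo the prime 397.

The order of 222 must divide p − 1 = 396 = 2^2 · 3^2 · 11.
Divisors: 1, 2, 3, 4, 6, 9, 11, 12, 18, 22, 33, 36, 44, 66, 99, 132, 198, 396.
Check each in increasing order: 222^1 ≡ 222;  222^2 ≡ 56;  222^3 ≡ 125;  222^4 ≡ 357;  222^6 ≡ 142;  222^9 ≡ 282;  222^11 ≡ 309;  222^12 ≡ 314;  222^18 ≡ 124;  222^22 ≡ 201;  222^33 ≡ 177;  222^36 ≡ 290;  222^44 ≡ 304;  222^66 ≡ 363;  222^99 ≡ 334;  222^132 ≡ 362;  222^198 ≡ 396;  222^396 ≡ 1.
Smallest exponent giving 1 is 396.

396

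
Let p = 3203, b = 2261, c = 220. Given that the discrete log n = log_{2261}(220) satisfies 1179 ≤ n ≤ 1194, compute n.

Compute 2261^1179 mod 3203 = 220, then multiply by 2261 repeatedly:
  2261^1179=220
Found 220 at exponent 1179.

1179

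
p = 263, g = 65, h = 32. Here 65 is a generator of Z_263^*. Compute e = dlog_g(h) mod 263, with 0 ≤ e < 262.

Baby-step giant-step with m = ceil(sqrt(262)) = 17.
Baby table (65^j mod 263 for j=0..16):
  0:1  1:65  2:17  3:53  4:26  5:112  6:179  7:63
  8:150  9:19  10:183  11:60  12:218  13:231  14:24  15:245
  16:145
Giant step factor: 65^(-17) ≡ 159 (mod 263).
Scan 32·159^i mod 263 for i = 0, 1, …:
  i=0: 32   i=1: 91   i=2: 4   i=3: 110
  i=4: 132   i=5: 211   i=6: 148   i=7: 125
  i=8: 150
Match at i=8, j=8: e = 8·17 + 8 = 144.

144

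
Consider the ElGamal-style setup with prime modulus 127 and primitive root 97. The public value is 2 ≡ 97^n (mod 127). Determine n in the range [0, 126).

54

Baby-step giant-step with m = ceil(sqrt(126)) = 12.
Baby table (97^j mod 127 for j=0..11):
  0:1  1:97  2:11  3:51  4:121  5:53  6:61  7:75
  8:36  9:63  10:15  11:58
Giant step factor: 97^(-12) ≡ 117 (mod 127).
Scan 2·117^i mod 127 for i = 0, 1, …:
  i=0: 2   i=1: 107   i=2: 73   i=3: 32
  i=4: 61
Match at i=4, j=6: n = 4·12 + 6 = 54.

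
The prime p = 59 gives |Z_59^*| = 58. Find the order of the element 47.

58

The order of 47 must divide p − 1 = 58 = 2 · 29.
Divisors: 1, 2, 29, 58.
Check each in increasing order: 47^1 ≡ 47;  47^2 ≡ 26;  47^29 ≡ 58;  47^58 ≡ 1.
Smallest exponent giving 1 is 58.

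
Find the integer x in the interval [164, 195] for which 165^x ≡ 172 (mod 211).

Compute 165^164 mod 211 = 99, then multiply by 165 repeatedly:
  165^164=99  165^165=88  165^166=172
Found 172 at exponent 166.

166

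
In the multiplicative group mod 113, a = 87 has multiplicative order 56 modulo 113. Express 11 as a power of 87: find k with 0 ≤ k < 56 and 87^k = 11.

17

Successive powers of 87 modulo 113:
  87^0=1  87^1=87  87^2=111  87^3=52  87^4=4  87^5=9
  87^6=105  87^7=95  87^8=16  87^9=36  87^10=81  87^11=41
  87^12=64  87^13=31  87^14=98  87^15=51  87^16=30  87^17=11
So 87^17 ≡ 11 (mod 113), giving k = 17.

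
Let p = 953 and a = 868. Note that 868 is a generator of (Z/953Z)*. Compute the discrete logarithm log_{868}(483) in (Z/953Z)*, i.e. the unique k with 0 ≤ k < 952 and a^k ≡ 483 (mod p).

904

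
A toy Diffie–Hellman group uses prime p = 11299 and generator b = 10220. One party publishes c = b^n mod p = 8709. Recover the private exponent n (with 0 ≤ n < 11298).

Baby-step giant-step with m = ceil(sqrt(11298)) = 107.
Baby table (10220^j mod 11299 for j=0..106):
  0:1  1:10220  2:444  3:6781  4:5053  5:5230  6:6330  7:5825
  8:8368  9:10128  10:9320  11:11129  12:2646  13:3613  14:11027  15:11013
  16:3521  17:8604  18:4062  19:1114  20:6987  21:8759  22:6302  23:2140
  24:7235  25:1044  26:3424  27:277  28:6190  29:9998  30:2703  31:9904
  32:2438  33:2065  34:9067  35:1641  36:3304  37:5468  38:9405  39:9806
  40:6489  41:3749  42:11170  43:3603  44:10518  45:6573  46:3505  47:3270
  48:8257  49:5608  50:5232  51:4172  52:6713  53:10631  54:8935  55:8481
  56:1191  57:2997  58:9050  59:8685  60:7055  61:3181  62:2597  63:11288
  64:570  65:6415  66:4502  67:912  68:10264  69:9463  70:3719  71:9643
  72:1582  73:10470  74:1870  75:4791  76:5453  77:2992  78:3146  79:6465
  80:7047  81:514  82:10344  83:2236  84:5342  85:9771  86:10357  87:10807
  88:11114  89:7532  90:8252  91:11003  92:3012  93:4164  94:4046  95:7079
  96:11182  97:1954  98:4547  99:8852  100:7646  101:9535  102:5124  103:7714
  104:3957  105:1419  106:5563
Giant step factor: 10220^(-107) ≡ 7573 (mod 11299).
Scan 8709·7573^i mod 11299 for i = 0, 1, …:
  i=0: 8709   i=1: 994   i=2: 2428   i=3: 3771
  i=4: 5210   i=5: 10521   i=6: 6284   i=7: 8643
  i=8: 9631   i=9: 518     …   i=24: 4319
  i=25: 8481
Match at i=25, j=55: n = 25·107 + 55 = 2730.

2730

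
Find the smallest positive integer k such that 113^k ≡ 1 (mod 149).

The order of 113 must divide p − 1 = 148 = 2^2 · 37.
Divisors: 1, 2, 4, 37, 74, 148.
Check each in increasing order: 113^1 ≡ 113;  113^2 ≡ 104;  113^4 ≡ 88;  113^37 ≡ 148;  113^74 ≡ 1.
Smallest exponent giving 1 is 74.

74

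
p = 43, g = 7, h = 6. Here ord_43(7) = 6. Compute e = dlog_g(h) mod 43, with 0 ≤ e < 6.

2

Successive powers of 7 modulo 43:
  7^0=1  7^1=7  7^2=6
So 7^2 ≡ 6 (mod 43), giving e = 2.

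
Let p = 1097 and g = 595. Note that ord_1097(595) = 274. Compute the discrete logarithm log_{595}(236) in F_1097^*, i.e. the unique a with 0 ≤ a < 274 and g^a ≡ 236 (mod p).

Baby-step giant-step with m = ceil(sqrt(274)) = 17.
Baby table (595^j mod 1097 for j=0..16):
  0:1  1:595  2:791  3:32  4:391  5:81  6:1024  7:445
  8:398  9:955  10:1076  11:669  12:941  13:425  14:565  15:493
  16:436
Giant step factor: 595^(-17) ≡ 214 (mod 1097).
Scan 236·214^i mod 1097 for i = 0, 1, …:
  i=0: 236   i=1: 42   i=2: 212   i=3: 391
Match at i=3, j=4: a = 3·17 + 4 = 55.

55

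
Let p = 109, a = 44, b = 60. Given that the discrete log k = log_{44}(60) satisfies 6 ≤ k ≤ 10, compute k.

Compute 44^6 mod 109 = 82, then multiply by 44 repeatedly:
  44^6=82  44^7=11  44^8=48  44^9=41  44^10=60
Found 60 at exponent 10.

10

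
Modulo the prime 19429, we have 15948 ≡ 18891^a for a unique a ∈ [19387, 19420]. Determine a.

Compute 18891^19387 mod 19429 = 11980, then multiply by 18891 repeatedly:
  18891^19387=11980  18891^19388=5188  18891^19389=6632  18891^19390=6920  18891^19391=7408
  18891^19392=16870  18891^19393=16712  18891^19394=4571  18891^19395=8285  18891^19396=11340
  18891^19397=19215  18891^19398=17987  18891^19399=18065  18891^19400=14959  18891^19401=15093
  18891^19402=1288  18891^19403=6500  18891^19404=220  18891^19405=17643  18891^19406=8847
  18891^19407=419  18891^19408=7726  18891^19409=1218  18891^19410=5302  18891^19411=3587
  18891^19412=13094  18891^19413=8155  18891^19414=3564  18891^19415=6039  18891^19416=15090
  18891^19417=2902  18891^19418=12473  18891^19419=11960  18891^19420=15948
Found 15948 at exponent 19420.

19420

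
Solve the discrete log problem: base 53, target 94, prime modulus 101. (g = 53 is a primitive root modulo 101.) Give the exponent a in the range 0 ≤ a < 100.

33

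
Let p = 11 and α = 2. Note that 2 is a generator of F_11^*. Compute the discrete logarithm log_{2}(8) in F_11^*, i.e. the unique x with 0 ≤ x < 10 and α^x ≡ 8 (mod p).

Successive powers of 2 modulo 11:
  2^0=1  2^1=2  2^2=4  2^3=8
So 2^3 ≡ 8 (mod 11), giving x = 3.

3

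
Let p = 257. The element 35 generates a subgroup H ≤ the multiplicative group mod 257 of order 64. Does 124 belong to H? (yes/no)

124 ∈ ⟨35⟩ iff 124^64 ≡ 1 (mod 257), since |⟨35⟩| = 64.
124^64 mod 257 = 256.
Since 256 ≠ 1, 124 does not lie in the subgroup.

no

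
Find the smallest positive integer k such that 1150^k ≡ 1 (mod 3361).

The order of 1150 must divide p − 1 = 3360 = 2^5 · 3 · 5 · 7.
Divisors: 1, 2, 3, 4, 5, 6, 7, 8, 10, 12, 14, 15, 16, 20, 21, 24, 28, 30, 32, 35, 40, 42, 48, 56, 60, 70, 80, 84, 96, 105, 112, 120, 140, 160, 168, 210, 224, 240, 280, 336, 420, 480, 560, 672, 840, 1120, 1680, 3360.
Check each in increasing order: 1150^1 ≡ 1150;  1150^2 ≡ 1627;  1150^3 ≡ 2334;  1150^4 ≡ 2022;  1150^5 ≡ 2849;  1150^6 ≡ 2736;  1150^7 ≡ 504;  1150^8 ≡ 1508;  1150^10 ≡ 3347;  1150^12 ≡ 749;  1150^14 ≡ 1941;  1150^15 ≡ 446;  1150^16 ≡ 2028;  1150^20 ≡ 196;  1150^21 ≡ 213;  1150^24 ≡ 3075;  1150^28 ≡ 3161;  1150^30 ≡ 617;  1150^32 ≡ 2281;  1150^35 ≡ 30;  1150^40 ≡ 1445;  1150^42 ≡ 1676;  1150^48 ≡ 1132;  1150^56 ≡ 3029;  1150^60 ≡ 896;  1150^70 ≡ 900;  1150^80 ≡ 844;  1150^84 ≡ 2541;  1150^96 ≡ 883;  1150^105 ≡ 112;  1150^112 ≡ 2672;  1150^120 ≡ 2898;  1150^140 ≡ 3360;  1150^160 ≡ 3165;  1150^168 ≡ 200;  1150^210 ≡ 2461;  1150^224 ≡ 820;  1150^240 ≡ 2626;  1150^280 ≡ 1.
Smallest exponent giving 1 is 280.

280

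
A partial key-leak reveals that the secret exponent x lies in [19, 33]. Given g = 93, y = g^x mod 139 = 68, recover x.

Compute 93^19 mod 139 = 73, then multiply by 93 repeatedly:
  93^19=73  93^20=117  93^21=39  93^22=13  93^23=97
  93^24=125  93^25=88  93^26=122  93^27=87  93^28=29
  93^29=56  93^30=65  93^31=68
Found 68 at exponent 31.

31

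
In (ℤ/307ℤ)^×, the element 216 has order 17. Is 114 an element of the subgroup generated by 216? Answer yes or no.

⟨216⟩ has order 17; its elements mod 307 are {1, 9, 24, 64, 81, 102, 105, 114, 115, 216, 235, 269, 272, 273, 280, 299, 304}.
114 is in this set.

yes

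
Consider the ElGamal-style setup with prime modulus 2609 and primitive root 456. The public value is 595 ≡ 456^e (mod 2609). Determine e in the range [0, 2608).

Baby-step giant-step with m = ceil(sqrt(2608)) = 52.
Baby table (456^j mod 2609 for j=0..51):
  0:1  1:456  2:1825  3:2538  4:1541  5:875  6:2432  7:167
  8:491  9:2131  10:1188  11:1665  12:21  13:1749  14:1799  15:1118
  16:1053  17:112  18:1501  19:898  20:2484  21:398  22:1467  23:1048
  24:441  25:203  26:1253  27:2606  28:1241  29:2352  30:213  31:595
  32:2593  33:531  34:2108  35:1136  36:1434  37:1654  38:223  39:2546
  40:2580  41:2430  42:1864  43:2059  44:2273  45:715  46:2524  47:375
  48:1415  49:817  50:2074  51:1286
Giant step factor: 456^(-52) ≡ 2232 (mod 2609).
Scan 595·2232^i mod 2609 for i = 0, 1, …:
  i=0: 595
Match at i=0, j=31: e = 0·52 + 31 = 31.

31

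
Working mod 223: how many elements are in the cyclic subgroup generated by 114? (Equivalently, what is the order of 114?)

222

The order of 114 must divide p − 1 = 222 = 2 · 3 · 37.
Divisors: 1, 2, 3, 6, 37, 74, 111, 222.
Check each in increasing order: 114^1 ≡ 114;  114^2 ≡ 62;  114^3 ≡ 155;  114^6 ≡ 164;  114^37 ≡ 40;  114^74 ≡ 39;  114^111 ≡ 222;  114^222 ≡ 1.
Smallest exponent giving 1 is 222.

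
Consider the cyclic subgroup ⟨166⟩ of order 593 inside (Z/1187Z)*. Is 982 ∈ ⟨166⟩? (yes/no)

yes

982 ∈ ⟨166⟩ iff 982^593 ≡ 1 (mod 1187), since |⟨166⟩| = 593.
982^593 mod 1187 = 1.
Since 1 = 1, 982 lies in the subgroup.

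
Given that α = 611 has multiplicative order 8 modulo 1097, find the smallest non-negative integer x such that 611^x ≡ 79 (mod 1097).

7

Successive powers of 611 modulo 1097:
  611^0=1  611^1=611  611^2=341  611^3=1018  611^4=1096  611^5=486
  611^6=756  611^7=79
So 611^7 ≡ 79 (mod 1097), giving x = 7.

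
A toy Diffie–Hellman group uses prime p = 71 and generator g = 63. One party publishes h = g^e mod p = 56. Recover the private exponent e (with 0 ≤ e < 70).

Successive powers of 63 modulo 71:
  63^0=1  63^1=63  63^2=64  63^3=56
So 63^3 ≡ 56 (mod 71), giving e = 3.

3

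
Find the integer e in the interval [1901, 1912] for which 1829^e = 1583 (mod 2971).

1909

Compute 1829^1901 mod 2971 = 702, then multiply by 1829 repeatedly:
  1829^1901=702  1829^1902=486  1829^1903=565  1829^1904=2448  1829^1905=95
  1829^1906=1437  1829^1907=1909  1829^1908=636  1829^1909=1583
Found 1583 at exponent 1909.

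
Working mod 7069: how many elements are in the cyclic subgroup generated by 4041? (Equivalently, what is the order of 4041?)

3534

The order of 4041 must divide p − 1 = 7068 = 2^2 · 3 · 19 · 31.
Divisors: 1, 2, 3, 4, 6, 12, 19, 31, 38, 57, 62, 76, 93, 114, 124, 186, 228, 372, 589, 1178, 1767, 2356, 3534, 7068.
Check each in increasing order: 4041^1 ≡ 4041;  4041^2 ≡ 291;  4041^3 ≡ 2477;  4041^4 ≡ 6922;  4041^6 ≡ 6706;  4041^12 ≡ 4527;  4041^19 ≡ 3914;  4041^31 ≡ 3764;  4041^38 ≡ 873;  4041^57 ≡ 2595;  4041^62 ≡ 1420;  4041^76 ≡ 5746;  4041^93 ≡ 716;  4041^114 ≡ 4337;  4041^124 ≡ 1735;  4041^186 ≡ 3688;  4041^228 ≡ 6029;  4041^372 ≡ 588;  4041^589 ≡ 2041;  4041^1178 ≡ 2040;  4041^1767 ≡ 7068;  4041^2356 ≡ 5028;  4041^3534 ≡ 1.
Smallest exponent giving 1 is 3534.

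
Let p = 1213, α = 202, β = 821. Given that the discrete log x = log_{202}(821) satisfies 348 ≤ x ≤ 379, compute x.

353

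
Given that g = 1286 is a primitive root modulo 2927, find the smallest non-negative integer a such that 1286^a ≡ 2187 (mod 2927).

378

Baby-step giant-step with m = ceil(sqrt(2926)) = 55.
Baby table (1286^j mod 2927 for j=0..54):
  0:1  1:1286  2:41  3:40  4:1681  5:1640  6:1600  7:2846
  8:1206  9:2533  10:2614  11:1408  12:1802  13:2115  14:707  15:1832
  16:2644  17:1937  18:105  19:388  20:1378  21:1273  22:885  23:2434
  24:1161  25:276  26:769  27:2535  28:2259  29:1490  30:1882  31:2550
  32:1060  33:2105  34:2482  35:1422  36:2244  37:2689  38:1267  39:1950
  40:2188  41:921  42:1898  43:2637  44:1716  45:2745  46:108  47:1319
  48:1501  49:1393  50:74  51:1500  52:107  53:33  54:1460
Giant step factor: 1286^(-55) ≡ 1735 (mod 2927).
Scan 2187·1735^i mod 2927 for i = 0, 1, …:
  i=0: 2187   i=1: 1053   i=2: 507   i=3: 1545
  i=4: 2370   i=5: 2442   i=6: 1501
Match at i=6, j=48: a = 6·55 + 48 = 378.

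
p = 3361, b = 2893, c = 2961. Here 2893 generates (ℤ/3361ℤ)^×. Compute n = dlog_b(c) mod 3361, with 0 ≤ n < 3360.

Baby-step giant-step with m = ceil(sqrt(3360)) = 58.
Baby table (2893^j mod 3361 for j=0..57):
  0:1  1:2893  2:559  3:546  4:3269  5:2724  6:2348  7:183
  8:1742  9:1467  10:2449  11:3330  12:1064  13:2837  14:3240  15:2852
  16:2942  17:1154  18:1049  19:3135  20:1577  21:1384  22:961  23:626
  24:2800  25:390  26:2335  27:2906  28:1197  29:1091  30:284  31:1528
  32:789  33:458  34:760  35:586  36:1354  37:1557  38:661  39:3225
  40:3150  41:1279  42:3047  43:2429  44:2607  45:3328  46:2000  47:1719
  48:2148  49:3036  50:855  51:3180  52:683  53:3012  54:2004  55:3208
  56:1023  57:1859
Giant step factor: 2893^(-58) ≡ 2871 (mod 3361).
Scan 2961·2871^i mod 3361 for i = 0, 1, …:
  i=0: 2961   i=1: 1062   i=2: 575   i=3: 574
  i=4: 1064
Match at i=4, j=12: n = 4·58 + 12 = 244.

244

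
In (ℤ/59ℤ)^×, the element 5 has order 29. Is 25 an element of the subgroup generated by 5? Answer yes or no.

yes

25 ∈ ⟨5⟩ iff 25^29 ≡ 1 (mod 59), since |⟨5⟩| = 29.
25^29 mod 59 = 1.
Since 1 = 1, 25 lies in the subgroup.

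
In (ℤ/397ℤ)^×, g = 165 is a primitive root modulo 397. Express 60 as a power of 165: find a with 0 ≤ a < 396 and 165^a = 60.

Baby-step giant-step with m = ceil(sqrt(396)) = 20.
Baby table (165^j mod 397 for j=0..19):
  0:1  1:165  2:229  3:70  4:37  5:150  6:136  7:208
  8:178  9:389  10:268  11:153  12:234  13:101  14:388  15:103
  16:321  17:164  18:64  19:238
Giant step factor: 165^(-20) ≡ 12 (mod 397).
Scan 60·12^i mod 397 for i = 0, 1, …:
  i=0: 60   i=1: 323   i=2: 303   i=3: 63
  i=4: 359   i=5: 338   i=6: 86   i=7: 238
Match at i=7, j=19: a = 7·20 + 19 = 159.

159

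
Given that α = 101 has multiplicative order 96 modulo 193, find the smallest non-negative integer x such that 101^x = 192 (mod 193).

48

Baby-step giant-step with m = ceil(sqrt(96)) = 10.
Baby table (101^j mod 193 for j=0..9):
  0:1  1:101  2:165  3:67  4:12  5:54  6:50  7:32
  8:144  9:69
Giant step factor: 101^(-10) ≡ 46 (mod 193).
Scan 192·46^i mod 193 for i = 0, 1, …:
  i=0: 192   i=1: 147   i=2: 7   i=3: 129
  i=4: 144
Match at i=4, j=8: x = 4·10 + 8 = 48.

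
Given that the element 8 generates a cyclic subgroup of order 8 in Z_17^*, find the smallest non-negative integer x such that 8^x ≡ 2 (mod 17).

3

Successive powers of 8 modulo 17:
  8^0=1  8^1=8  8^2=13  8^3=2
So 8^3 ≡ 2 (mod 17), giving x = 3.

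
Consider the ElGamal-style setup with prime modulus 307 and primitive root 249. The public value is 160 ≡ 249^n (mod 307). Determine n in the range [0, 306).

Baby-step giant-step with m = ceil(sqrt(306)) = 18.
Baby table (249^j mod 307 for j=0..17):
  0:1  1:249  2:294  3:140  4:169  5:22  6:259  7:21
  8:10  9:34  10:177  11:172  12:155  13:220  14:134  15:210
  16:100  17:33
Giant step factor: 249^(-18) ≡ 81 (mod 307).
Scan 160·81^i mod 307 for i = 0, 1, …:
  i=0: 160   i=1: 66   i=2: 127   i=3: 156
  i=4: 49   i=5: 285   i=6: 60   i=7: 255
  i=8: 86   i=9: 212   i=10: 287   i=11: 222
  i=12: 176   i=13: 134
Match at i=13, j=14: n = 13·18 + 14 = 248.

248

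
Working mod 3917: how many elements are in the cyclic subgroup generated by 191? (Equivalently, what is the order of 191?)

979

The order of 191 must divide p − 1 = 3916 = 2^2 · 11 · 89.
Divisors: 1, 2, 4, 11, 22, 44, 89, 178, 356, 979, 1958, 3916.
Check each in increasing order: 191^1 ≡ 191;  191^2 ≡ 1228;  191^4 ≡ 3856;  191^11 ≡ 2421;  191^22 ≡ 1409;  191^44 ≡ 3279;  191^89 ≡ 788;  191^178 ≡ 2058;  191^356 ≡ 1087;  191^979 ≡ 1.
Smallest exponent giving 1 is 979.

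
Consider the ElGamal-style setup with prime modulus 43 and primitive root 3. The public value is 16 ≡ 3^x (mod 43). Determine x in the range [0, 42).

Successive powers of 3 modulo 43:
  3^0=1  3^1=3  3^2=9  3^3=27  3^4=38  3^5=28
  3^6=41  3^7=37  3^8=25  3^9=32  3^10=10  3^11=30
  3^12=4  3^13=12  3^14=36  3^15=22  3^16=23  3^17=26
  3^18=35  3^19=19  3^20=14  3^21=42  3^22=40  3^23=34
  3^24=16
So 3^24 ≡ 16 (mod 43), giving x = 24.

24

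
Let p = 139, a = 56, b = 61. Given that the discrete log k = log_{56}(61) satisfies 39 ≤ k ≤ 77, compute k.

71

Compute 56^39 mod 139 = 87, then multiply by 56 repeatedly:
  56^39=87  56^40=7  56^41=114  56^42=129  56^43=135
  56^44=54  56^45=105  56^46=42  56^47=128  56^48=79
  56^49=115  56^50=46  56^51=74  56^52=113  56^53=73
  56^54=57  56^55=134  56^56=137  56^57=27  56^58=122
  56^59=21  56^60=64  56^61=109  56^62=127  56^63=23
  56^64=37  56^65=126  56^66=106  56^67=98  56^68=67
  56^69=138  56^70=83  56^71=61
Found 61 at exponent 71.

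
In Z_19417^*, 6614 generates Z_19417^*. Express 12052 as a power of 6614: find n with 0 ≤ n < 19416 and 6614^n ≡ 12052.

6360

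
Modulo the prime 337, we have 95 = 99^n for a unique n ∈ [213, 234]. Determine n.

Compute 99^213 mod 337 = 11, then multiply by 99 repeatedly:
  99^213=11  99^214=78  99^215=308  99^216=162  99^217=199
  99^218=155  99^219=180  99^220=296  99^221=322  99^222=200
  99^223=254  99^224=208  99^225=35  99^226=95
Found 95 at exponent 226.

226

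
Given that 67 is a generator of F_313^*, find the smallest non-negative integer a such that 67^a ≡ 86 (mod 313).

193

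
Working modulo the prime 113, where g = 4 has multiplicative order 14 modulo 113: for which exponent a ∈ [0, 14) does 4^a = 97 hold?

Successive powers of 4 modulo 113:
  4^0=1  4^1=4  4^2=16  4^3=64  4^4=30  4^5=7
  4^6=28  4^7=112  4^8=109  4^9=97
So 4^9 ≡ 97 (mod 113), giving a = 9.

9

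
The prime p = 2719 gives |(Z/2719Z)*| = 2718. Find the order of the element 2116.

The order of 2116 must divide p − 1 = 2718 = 2 · 3^2 · 151.
Divisors: 1, 2, 3, 6, 9, 18, 151, 302, 453, 906, 1359, 2718.
Check each in increasing order: 2116^1 ≡ 2116;  2116^2 ≡ 1982;  2116^3 ≡ 1214;  2116^6 ≡ 98;  2116^9 ≡ 2055;  2116^18 ≡ 418;  2116^151 ≡ 1281;  2116^302 ≡ 1404;  2116^453 ≡ 1265;  2116^906 ≡ 1453;  2116^1359 ≡ 1.
Smallest exponent giving 1 is 1359.

1359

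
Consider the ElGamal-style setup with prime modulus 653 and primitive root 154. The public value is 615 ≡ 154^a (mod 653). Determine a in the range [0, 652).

149

Baby-step giant-step with m = ceil(sqrt(652)) = 26.
Baby table (154^j mod 653 for j=0..25):
  0:1  1:154  2:208  3:35  4:166  5:97  6:572  7:586
  8:130  9:430  10:267  11:632  12:31  13:203  14:571  15:432
  16:575  17:395  18:101  19:535  20:112  21:270  22:441  23:2
  24:308  25:416
Giant step factor: 154^(-26) ≡ 28 (mod 653).
Scan 615·28^i mod 653 for i = 0, 1, …:
  i=0: 615   i=1: 242   i=2: 246   i=3: 358
  i=4: 229   i=5: 535
Match at i=5, j=19: a = 5·26 + 19 = 149.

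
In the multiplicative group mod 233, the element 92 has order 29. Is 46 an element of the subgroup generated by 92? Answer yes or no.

46 ∈ ⟨92⟩ iff 46^29 ≡ 1 (mod 233), since |⟨92⟩| = 29.
46^29 mod 233 = 1.
Since 1 = 1, 46 lies in the subgroup.

yes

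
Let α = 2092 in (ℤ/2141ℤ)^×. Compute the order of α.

535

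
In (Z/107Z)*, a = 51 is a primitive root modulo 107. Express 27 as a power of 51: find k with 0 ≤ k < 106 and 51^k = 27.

76

Baby-step giant-step with m = ceil(sqrt(106)) = 11.
Baby table (51^j mod 107 for j=0..10):
  0:1  1:51  2:33  3:78  4:19  5:6  6:92  7:91
  8:40  9:7  10:36
Giant step factor: 51^(-11) ≡ 63 (mod 107).
Scan 27·63^i mod 107 for i = 0, 1, …:
  i=0: 27   i=1: 96   i=2: 56   i=3: 104
  i=4: 25   i=5: 77   i=6: 36
Match at i=6, j=10: k = 6·11 + 10 = 76.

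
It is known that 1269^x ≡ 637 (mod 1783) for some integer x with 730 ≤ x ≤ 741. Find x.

Compute 1269^730 mod 1783 = 1244, then multiply by 1269 repeatedly:
  1269^730=1244  1269^731=681  1269^732=1217  1269^733=295  1269^734=1708
  1269^735=1107  1269^736=1562  1269^737=1265  1269^738=585  1269^739=637
Found 637 at exponent 739.

739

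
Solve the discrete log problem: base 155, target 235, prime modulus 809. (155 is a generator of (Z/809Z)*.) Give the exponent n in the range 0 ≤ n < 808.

Baby-step giant-step with m = ceil(sqrt(808)) = 29.
Baby table (155^j mod 809 for j=0..28):
  0:1  1:155  2:564  3:48  4:159  5:375  6:686  7:351
  8:202  9:568  10:668  11:797  12:567  13:513  14:233  15:519
  16:354  17:667  18:642  19:3  20:465  21:74  22:144  23:477
  24:316  25:440  26:244  27:606  28:86
Giant step factor: 155^(-29) ≡ 153 (mod 809).
Scan 235·153^i mod 809 for i = 0, 1, …:
  i=0: 235   i=1: 359   i=2: 724   i=3: 748
  i=4: 375
Match at i=4, j=5: n = 4·29 + 5 = 121.

121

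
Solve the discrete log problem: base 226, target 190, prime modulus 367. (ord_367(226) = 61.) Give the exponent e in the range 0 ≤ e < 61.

60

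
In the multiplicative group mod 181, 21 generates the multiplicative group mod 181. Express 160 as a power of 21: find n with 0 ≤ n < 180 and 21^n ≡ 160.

Baby-step giant-step with m = ceil(sqrt(180)) = 14.
Baby table (21^j mod 181 for j=0..13):
  0:1  1:21  2:79  3:30  4:87  5:17  6:176  7:76
  8:148  9:31  10:108  11:96  12:25  13:163
Giant step factor: 21^(-14) ≡ 147 (mod 181).
Scan 160·147^i mod 181 for i = 0, 1, …:
  i=0: 160   i=1: 171   i=2: 159   i=3: 24
  i=4: 89   i=5: 51   i=6: 76
Match at i=6, j=7: n = 6·14 + 7 = 91.

91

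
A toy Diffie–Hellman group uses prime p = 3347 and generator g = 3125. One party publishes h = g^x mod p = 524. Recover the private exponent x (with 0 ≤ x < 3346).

2282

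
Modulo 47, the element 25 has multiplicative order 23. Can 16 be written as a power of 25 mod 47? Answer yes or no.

16 ∈ ⟨25⟩ iff 16^23 ≡ 1 (mod 47), since |⟨25⟩| = 23.
16^23 mod 47 = 1.
Since 1 = 1, 16 lies in the subgroup.

yes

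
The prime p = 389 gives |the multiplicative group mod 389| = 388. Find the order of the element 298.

194

The order of 298 must divide p − 1 = 388 = 2^2 · 97.
Divisors: 1, 2, 4, 97, 194, 388.
Check each in increasing order: 298^1 ≡ 298;  298^2 ≡ 112;  298^4 ≡ 96;  298^97 ≡ 388;  298^194 ≡ 1.
Smallest exponent giving 1 is 194.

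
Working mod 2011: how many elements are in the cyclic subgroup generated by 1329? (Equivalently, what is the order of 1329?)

402

The order of 1329 must divide p − 1 = 2010 = 2 · 3 · 5 · 67.
Divisors: 1, 2, 3, 5, 6, 10, 15, 30, 67, 134, 201, 335, 402, 670, 1005, 2010.
Check each in increasing order: 1329^1 ≡ 1329;  1329^2 ≡ 583;  1329^3 ≡ 572;  1329^5 ≡ 1661;  1329^6 ≡ 1402;  1329^10 ≡ 1840;  1329^15 ≡ 1531;  1329^30 ≡ 1146;  1329^67 ≡ 1806;  1329^134 ≡ 1805;  1329^201 ≡ 2010;  1329^335 ≡ 206;  1329^402 ≡ 1.
Smallest exponent giving 1 is 402.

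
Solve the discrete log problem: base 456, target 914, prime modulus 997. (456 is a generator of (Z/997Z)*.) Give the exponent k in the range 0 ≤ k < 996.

Baby-step giant-step with m = ceil(sqrt(996)) = 32.
Baby table (456^j mod 997 for j=0..31):
  0:1  1:456  2:560  3:128  4:542  5:893  6:432  7:583
  8:646  9:461  10:846  11:934  12:185  13:612  14:909  15:749
  16:570  17:700  18:160  19:179  20:867  21:540  22:978  23:309
  24:327  25:559  26:669  27:979  28:765  29:887  30:687  31:214
Giant step factor: 456^(-32) ≡ 760 (mod 997).
Scan 914·760^i mod 997 for i = 0, 1, …:
  i=0: 914   i=1: 728   i=2: 942   i=3: 74
  i=4: 408   i=5: 13   i=6: 907   i=7: 393
  i=8: 577   i=9: 837     …   i=24: 675
  i=25: 542
Match at i=25, j=4: k = 25·32 + 4 = 804.

804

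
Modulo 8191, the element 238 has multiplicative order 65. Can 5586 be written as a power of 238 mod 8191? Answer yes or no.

5586 ∈ ⟨238⟩ iff 5586^65 ≡ 1 (mod 8191), since |⟨238⟩| = 65.
5586^65 mod 8191 = 279.
Since 279 ≠ 1, 5586 does not lie in the subgroup.

no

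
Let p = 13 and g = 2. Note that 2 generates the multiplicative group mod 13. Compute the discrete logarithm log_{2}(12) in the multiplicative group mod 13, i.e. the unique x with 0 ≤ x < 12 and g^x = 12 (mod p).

Successive powers of 2 modulo 13:
  2^0=1  2^1=2  2^2=4  2^3=8  2^4=3  2^5=6
  2^6=12
So 2^6 ≡ 12 (mod 13), giving x = 6.

6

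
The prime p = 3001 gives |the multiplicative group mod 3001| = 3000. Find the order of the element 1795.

3000

The order of 1795 must divide p − 1 = 3000 = 2^3 · 3 · 5^3.
Divisors: 1, 2, 3, 4, 5, 6, 8, 10, 12, 15, 20, 24, 25, 30, 40, 50, 60, 75, 100, 120, 125, 150, 200, 250, 300, 375, 500, 600, 750, 1000, 1500, 3000.
Check each in increasing order: 1795^1 ≡ 1795;  1795^2 ≡ 1952;  1795^3 ≡ 1673;  1795^4 ≡ 2035;  1795^5 ≡ 608;  1795^6 ≡ 1997;  1795^8 ≡ 2846;  1795^10 ≡ 541;  1795^12 ≡ 2681;  1795^15 ≡ 1819;  1795^20 ≡ 1584;  1795^24 ≡ 366;  1795^25 ≡ 2752;  1795^30 ≡ 1659;  1795^40 ≡ 220;  1795^50 ≡ 1981;  1795^60 ≡ 364;  1795^75 ≡ 1896;  1795^100 ≡ 2054;  1795^120 ≡ 452;  1795^125 ≡ 1725;  1795^150 ≡ 2619;  1795^200 ≡ 2511;  1795^250 ≡ 1634;  1795^300 ≡ 1876;  1795^375 ≡ 711;  1795^500 ≡ 2067;  1795^600 ≡ 2204;  1795^750 ≡ 1353;  1795^1000 ≡ 2066;  1795^1500 ≡ 3000;  1795^3000 ≡ 1.
Smallest exponent giving 1 is 3000.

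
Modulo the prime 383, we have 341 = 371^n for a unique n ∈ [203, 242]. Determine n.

213

Compute 371^203 mod 383 = 332, then multiply by 371 repeatedly:
  371^203=332  371^204=229  371^205=316  371^206=38  371^207=310
  371^208=110  371^209=212  371^210=137  371^211=271  371^212=195
  371^213=341
Found 341 at exponent 213.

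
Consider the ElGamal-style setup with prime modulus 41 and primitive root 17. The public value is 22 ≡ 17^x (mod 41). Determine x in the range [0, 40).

13

Successive powers of 17 modulo 41:
  17^0=1  17^1=17  17^2=2  17^3=34  17^4=4  17^5=27
  17^6=8  17^7=13  17^8=16  17^9=26  17^10=32  17^11=11
  17^12=23  17^13=22
So 17^13 ≡ 22 (mod 41), giving x = 13.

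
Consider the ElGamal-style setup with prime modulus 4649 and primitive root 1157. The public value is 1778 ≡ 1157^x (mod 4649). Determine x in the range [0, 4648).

Baby-step giant-step with m = ceil(sqrt(4648)) = 69.
Baby table (1157^j mod 4649 for j=0..68):
  0:1  1:1157  2:4386  3:2543  4:4083  5:647  6:90  7:1852
  8:4224  9:1069  10:199  11:2442  12:3451  13:3965  14:3591  15:3230
  16:3963  17:1277  18:3756  19:3526  20:2409  21:2462  22:3346  23:3354
  24:3312  25:1208  26:2956  27:3077  28:3604  29:4324  30:544  31:1793
  32:1047  33:2639  34:3579  35:3293  36:2470  37:3304  38:1250  39:411
  40:1329  41:3483  42:3797  43:4473  44:924  45:4447  46:3385  47:1987
  48:2353  49:2756  50:4127  51:416  52:2465  53:2168  54:2565  55:1643
  56:4159  57:248  58:3347  59:4511  60:3049  61:3751  62:2390  63:3724
  64:3694  65:1527  66:119  67:2862  68:1246
Giant step factor: 1157^(-69) ≡ 1625 (mod 4649).
Scan 1778·1625^i mod 4649 for i = 0, 1, …:
  i=0: 1778   i=1: 2221   i=2: 1501   i=3: 3049
Match at i=3, j=60: x = 3·69 + 60 = 267.

267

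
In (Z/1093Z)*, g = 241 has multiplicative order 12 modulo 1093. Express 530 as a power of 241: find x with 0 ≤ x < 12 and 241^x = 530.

9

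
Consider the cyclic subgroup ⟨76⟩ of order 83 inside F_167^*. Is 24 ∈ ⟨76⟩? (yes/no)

24 ∈ ⟨76⟩ iff 24^83 ≡ 1 (mod 167), since |⟨76⟩| = 83.
24^83 mod 167 = 1.
Since 1 = 1, 24 lies in the subgroup.

yes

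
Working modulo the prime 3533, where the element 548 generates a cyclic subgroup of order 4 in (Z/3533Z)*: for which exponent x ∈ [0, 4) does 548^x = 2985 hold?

Successive powers of 548 modulo 3533:
  548^0=1  548^1=548  548^2=3532  548^3=2985
So 548^3 ≡ 2985 (mod 3533), giving x = 3.

3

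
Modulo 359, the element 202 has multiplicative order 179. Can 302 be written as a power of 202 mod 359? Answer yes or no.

yes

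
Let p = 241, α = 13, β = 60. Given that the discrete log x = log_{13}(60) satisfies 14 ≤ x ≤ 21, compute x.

20

Compute 13^14 mod 241 = 80, then multiply by 13 repeatedly:
  13^14=80  13^15=76  13^16=24  13^17=71  13^18=200
  13^19=190  13^20=60
Found 60 at exponent 20.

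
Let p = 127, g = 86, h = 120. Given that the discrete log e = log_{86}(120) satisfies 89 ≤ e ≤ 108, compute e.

Compute 86^89 mod 127 = 3, then multiply by 86 repeatedly:
  86^89=3  86^90=4  86^91=90  86^92=120
Found 120 at exponent 92.

92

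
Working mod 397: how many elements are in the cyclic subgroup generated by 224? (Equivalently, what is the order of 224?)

The order of 224 must divide p − 1 = 396 = 2^2 · 3^2 · 11.
Divisors: 1, 2, 3, 4, 6, 9, 11, 12, 18, 22, 33, 36, 44, 66, 99, 132, 198, 396.
Check each in increasing order: 224^1 ≡ 224;  224^2 ≡ 154;  224^3 ≡ 354;  224^4 ≡ 293;  224^6 ≡ 261;  224^9 ≡ 290;  224^11 ≡ 196;  224^12 ≡ 234;  224^18 ≡ 333;  224^22 ≡ 304;  224^33 ≡ 34;  224^36 ≡ 126;  224^44 ≡ 312;  224^66 ≡ 362;  224^99 ≡ 1.
Smallest exponent giving 1 is 99.

99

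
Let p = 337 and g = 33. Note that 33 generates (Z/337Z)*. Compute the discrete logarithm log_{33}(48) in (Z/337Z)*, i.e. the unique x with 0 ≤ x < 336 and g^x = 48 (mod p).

Baby-step giant-step with m = ceil(sqrt(336)) = 19.
Baby table (33^j mod 337 for j=0..18):
  0:1  1:33  2:78  3:215  4:18  5:257  6:56  7:163
  8:324  9:245  10:334  11:238  12:103  13:29  14:283  15:240
  16:169  17:185  18:39
Giant step factor: 33^(-19) ≡ 116 (mod 337).
Scan 48·116^i mod 337 for i = 0, 1, …:
  i=0: 48   i=1: 176   i=2: 196   i=3: 157
  i=4: 14   i=5: 276   i=6: 1
Match at i=6, j=0: x = 6·19 + 0 = 114.

114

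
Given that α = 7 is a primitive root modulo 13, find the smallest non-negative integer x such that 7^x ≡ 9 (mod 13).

4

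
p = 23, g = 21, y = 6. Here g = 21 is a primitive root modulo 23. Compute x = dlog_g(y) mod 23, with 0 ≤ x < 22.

20

Successive powers of 21 modulo 23:
  21^0=1  21^1=21  21^2=4  21^3=15  21^4=16  21^5=14
  21^6=18  21^7=10  21^8=3  21^9=17  21^10=12  21^11=22
  21^12=2  21^13=19  21^14=8  21^15=7  21^16=9  21^17=5
  21^18=13  21^19=20  21^20=6
So 21^20 ≡ 6 (mod 23), giving x = 20.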